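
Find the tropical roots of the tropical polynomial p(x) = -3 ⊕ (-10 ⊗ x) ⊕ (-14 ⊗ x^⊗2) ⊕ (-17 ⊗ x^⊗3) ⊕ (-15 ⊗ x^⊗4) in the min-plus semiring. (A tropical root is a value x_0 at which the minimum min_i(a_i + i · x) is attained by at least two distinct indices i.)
Roots: {-2, 3, 4, 7}

Each tropical root is a break point of the lower envelope of the lines y = a_i + i · x (there are 5 lines, with slopes 0, 1, ..., 4). Only the lines that attain the minimum somewhere contribute to roots; other lines are dominated. Here the surviving (envelope) indices are i = 4, i = 3, i = 2, i = 1, i = 0.
Intersections between consecutive envelope lines give the roots: for adjacent envelope indices i < j the intersection is x = (a_i − a_j) / (j − i). Reading off the sorted break points: {-2, 3, 4, 7}.
Verification: at each break x_0, at least two indices attain the minimum of min_i(a_i + i · x_0).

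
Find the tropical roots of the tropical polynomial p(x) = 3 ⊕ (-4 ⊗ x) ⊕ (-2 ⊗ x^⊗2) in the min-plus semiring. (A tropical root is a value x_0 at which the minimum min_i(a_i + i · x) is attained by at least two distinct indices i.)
Roots: {-2, 7}

Each tropical root is a break point of the lower envelope of the lines y = a_i + i · x (there are 3 lines, with slopes 0, 1, ..., 2). Only the lines that attain the minimum somewhere contribute to roots; other lines are dominated. Here the surviving (envelope) indices are i = 2, i = 1, i = 0.
Intersections between consecutive envelope lines give the roots: for adjacent envelope indices i < j the intersection is x = (a_i − a_j) / (j − i). Reading off the sorted break points: {-2, 7}.
Verification: at each break x_0, at least two indices attain the minimum of min_i(a_i + i · x_0).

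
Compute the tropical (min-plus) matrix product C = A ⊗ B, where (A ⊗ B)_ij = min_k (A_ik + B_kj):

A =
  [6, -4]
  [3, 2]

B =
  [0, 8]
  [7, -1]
A ⊗ B =
  [3, -5]
  [3, 1]

Apply the min-plus product entry-by-entry:
  C[0][0] = min over k of (A[0][0] + B[0][0] = 6 + 0 = 6, A[0][1] + B[1][0] = -4 + 7 = 3) = 3 (attained at k = 1)
  C[0][1] = min over k of (A[0][0] + B[0][1] = 6 + 8 = 14, A[0][1] + B[1][1] = -4 + -1 = -5) = -5 (attained at k = 1)
  C[1][0] = min over k of (A[1][0] + B[0][0] = 3 + 0 = 3, A[1][1] + B[1][0] = 2 + 7 = 9) = 3 (attained at k = 0)
  C[1][1] = min over k of (A[1][0] + B[0][1] = 3 + 8 = 11, A[1][1] + B[1][1] = 2 + -1 = 1) = 1 (attained at k = 1)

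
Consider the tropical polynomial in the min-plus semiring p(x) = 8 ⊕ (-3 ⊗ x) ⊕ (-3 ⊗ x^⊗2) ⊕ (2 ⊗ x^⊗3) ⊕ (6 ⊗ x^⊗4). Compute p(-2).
p(-2) = -7

A tropical monomial a ⊗ x^⊗i evaluates to a + i · x. Evaluating each term at x = -2:
  Term 0 contributes 8 + 0 · -2 = 8
  Term 1 contributes -3 + 1 · -2 = -5
  Term 2 contributes -3 + 2 · -2 = -7
  Term 3 contributes 2 + 3 · -2 = -4
  Term 4 contributes 6 + 4 · -2 = -2
p(-2) = ⊕ of these = min[8, -5, -7, -4, -2] = -7.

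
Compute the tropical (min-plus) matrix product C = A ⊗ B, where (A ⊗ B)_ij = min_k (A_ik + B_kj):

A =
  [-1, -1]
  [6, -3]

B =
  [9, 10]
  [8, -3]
A ⊗ B =
  [7, -4]
  [5, -6]

Apply the min-plus product entry-by-entry:
  C[0][0] = min over k of (A[0][0] + B[0][0] = -1 + 9 = 8, A[0][1] + B[1][0] = -1 + 8 = 7) = 7 (attained at k = 1)
  C[0][1] = min over k of (A[0][0] + B[0][1] = -1 + 10 = 9, A[0][1] + B[1][1] = -1 + -3 = -4) = -4 (attained at k = 1)
  C[1][0] = min over k of (A[1][0] + B[0][0] = 6 + 9 = 15, A[1][1] + B[1][0] = -3 + 8 = 5) = 5 (attained at k = 1)
  C[1][1] = min over k of (A[1][0] + B[0][1] = 6 + 10 = 16, A[1][1] + B[1][1] = -3 + -3 = -6) = -6 (attained at k = 1)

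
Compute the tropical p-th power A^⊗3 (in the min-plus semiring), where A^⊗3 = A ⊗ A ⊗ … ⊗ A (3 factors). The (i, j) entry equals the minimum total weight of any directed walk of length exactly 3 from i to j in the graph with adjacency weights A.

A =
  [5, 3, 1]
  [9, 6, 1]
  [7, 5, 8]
A^⊗3 =
  [11, 9, 7]
  [13, 11, 7]
  [13, 11, 11]

Each entry (A^⊗3)_ij equals the minimum over all length-3 walks i = v_0 → v_1 → … → v_3 = j of Σ_t A[v_t][v_{t+1}]. For example, for (i, j) = (0, 2) we minimise over 9 possible intermediate vertex sequences; the minimum is 7, attained along the walk 0 → 2 → 1 → 2.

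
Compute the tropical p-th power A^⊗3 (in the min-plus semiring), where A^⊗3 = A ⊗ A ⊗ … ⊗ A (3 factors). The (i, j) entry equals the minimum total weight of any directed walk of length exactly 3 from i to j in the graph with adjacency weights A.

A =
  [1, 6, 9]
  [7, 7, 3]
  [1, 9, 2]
A^⊗3 =
  [3, 8, 10]
  [5, 10, 7]
  [3, 8, 6]

Each entry (A^⊗3)_ij equals the minimum over all length-3 walks i = v_0 → v_1 → … → v_3 = j of Σ_t A[v_t][v_{t+1}]. For example, for (i, j) = (0, 2) we minimise over 9 possible intermediate vertex sequences; the minimum is 10, attained along the walk 0 → 0 → 1 → 2.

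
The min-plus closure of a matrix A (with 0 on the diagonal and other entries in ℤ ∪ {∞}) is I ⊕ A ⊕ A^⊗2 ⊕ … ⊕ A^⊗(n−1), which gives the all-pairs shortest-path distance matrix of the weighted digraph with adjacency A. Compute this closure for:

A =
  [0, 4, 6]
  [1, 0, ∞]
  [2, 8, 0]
Closure =
  [0, 4, 6]
  [1, 0, 7]
  [2, 6, 0]

This is the Floyd-Warshall all-pairs shortest-path computation. For each intermediate vertex k = 0, 1, …, 2, update dist[i][j] ← min(dist[i][j], dist[i][k] + dist[k][j]). The final matrix gives, for each (i, j), the minimum total weight of any directed path from i to j (possibly empty when i = j).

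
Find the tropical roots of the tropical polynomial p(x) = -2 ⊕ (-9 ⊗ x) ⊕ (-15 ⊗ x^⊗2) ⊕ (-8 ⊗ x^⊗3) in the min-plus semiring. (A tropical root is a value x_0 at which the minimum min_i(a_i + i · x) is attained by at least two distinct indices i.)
Roots: {-7, 6, 7}

Each tropical root is a break point of the lower envelope of the lines y = a_i + i · x (there are 4 lines, with slopes 0, 1, ..., 3). Only the lines that attain the minimum somewhere contribute to roots; other lines are dominated. Here the surviving (envelope) indices are i = 3, i = 2, i = 1, i = 0.
Intersections between consecutive envelope lines give the roots: for adjacent envelope indices i < j the intersection is x = (a_i − a_j) / (j − i). Reading off the sorted break points: {-7, 6, 7}.
Verification: at each break x_0, at least two indices attain the minimum of min_i(a_i + i · x_0).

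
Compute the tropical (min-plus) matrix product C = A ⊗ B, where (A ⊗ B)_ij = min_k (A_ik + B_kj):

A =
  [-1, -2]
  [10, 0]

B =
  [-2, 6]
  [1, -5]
A ⊗ B =
  [-3, -7]
  [1, -5]

Apply the min-plus product entry-by-entry:
  C[0][0] = min over k of (A[0][0] + B[0][0] = -1 + -2 = -3, A[0][1] + B[1][0] = -2 + 1 = -1) = -3 (attained at k = 0)
  C[0][1] = min over k of (A[0][0] + B[0][1] = -1 + 6 = 5, A[0][1] + B[1][1] = -2 + -5 = -7) = -7 (attained at k = 1)
  C[1][0] = min over k of (A[1][0] + B[0][0] = 10 + -2 = 8, A[1][1] + B[1][0] = 0 + 1 = 1) = 1 (attained at k = 1)
  C[1][1] = min over k of (A[1][0] + B[0][1] = 10 + 6 = 16, A[1][1] + B[1][1] = 0 + -5 = -5) = -5 (attained at k = 1)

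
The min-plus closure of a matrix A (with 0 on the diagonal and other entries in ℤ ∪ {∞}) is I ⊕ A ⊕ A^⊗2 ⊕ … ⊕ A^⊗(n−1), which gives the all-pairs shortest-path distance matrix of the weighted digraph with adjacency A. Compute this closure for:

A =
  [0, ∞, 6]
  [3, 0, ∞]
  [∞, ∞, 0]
Closure =
  [0, ∞, 6]
  [3, 0, 9]
  [∞, ∞, 0]

This is the Floyd-Warshall all-pairs shortest-path computation. For each intermediate vertex k = 0, 1, …, 2, update dist[i][j] ← min(dist[i][j], dist[i][k] + dist[k][j]). The final matrix gives, for each (i, j), the minimum total weight of any directed path from i to j (possibly empty when i = j).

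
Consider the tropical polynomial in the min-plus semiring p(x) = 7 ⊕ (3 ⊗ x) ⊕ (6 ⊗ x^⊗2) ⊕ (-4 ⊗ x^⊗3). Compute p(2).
p(2) = 2

A tropical monomial a ⊗ x^⊗i evaluates to a + i · x. Evaluating each term at x = 2:
  Term 0 contributes 7 + 0 · 2 = 7
  Term 1 contributes 3 + 1 · 2 = 5
  Term 2 contributes 6 + 2 · 2 = 10
  Term 3 contributes -4 + 3 · 2 = 2
p(2) = ⊕ of these = min[7, 5, 10, 2] = 2.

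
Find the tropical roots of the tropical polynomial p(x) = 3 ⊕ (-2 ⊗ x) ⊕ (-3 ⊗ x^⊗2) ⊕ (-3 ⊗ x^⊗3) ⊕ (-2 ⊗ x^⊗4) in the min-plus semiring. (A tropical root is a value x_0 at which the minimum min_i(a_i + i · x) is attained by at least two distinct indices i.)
Roots: {-1, 0, 1, 5}

Each tropical root is a break point of the lower envelope of the lines y = a_i + i · x (there are 5 lines, with slopes 0, 1, ..., 4). Only the lines that attain the minimum somewhere contribute to roots; other lines are dominated. Here the surviving (envelope) indices are i = 4, i = 3, i = 2, i = 1, i = 0.
Intersections between consecutive envelope lines give the roots: for adjacent envelope indices i < j the intersection is x = (a_i − a_j) / (j − i). Reading off the sorted break points: {-1, 0, 1, 5}.
Verification: at each break x_0, at least two indices attain the minimum of min_i(a_i + i · x_0).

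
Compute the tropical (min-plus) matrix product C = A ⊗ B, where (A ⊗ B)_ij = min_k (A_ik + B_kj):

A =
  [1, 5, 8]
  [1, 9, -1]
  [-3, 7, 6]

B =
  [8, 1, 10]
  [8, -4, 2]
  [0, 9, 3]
A ⊗ B =
  [8, 1, 7]
  [-1, 2, 2]
  [5, -2, 7]

Apply the min-plus product entry-by-entry:
  C[0][0] = min over k of (A[0][0] + B[0][0] = 1 + 8 = 9, A[0][1] + B[1][0] = 5 + 8 = 13, A[0][2] + B[2][0] = 8 + 0 = 8) = 8 (attained at k = 2)
  C[0][1] = min over k of (A[0][0] + B[0][1] = 1 + 1 = 2, A[0][1] + B[1][1] = 5 + -4 = 1, A[0][2] + B[2][1] = 8 + 9 = 17) = 1 (attained at k = 1)
  C[0][2] = min over k of (A[0][0] + B[0][2] = 1 + 10 = 11, A[0][1] + B[1][2] = 5 + 2 = 7, A[0][2] + B[2][2] = 8 + 3 = 11) = 7 (attained at k = 1)
  C[1][0] = min over k of (A[1][0] + B[0][0] = 1 + 8 = 9, A[1][1] + B[1][0] = 9 + 8 = 17, A[1][2] + B[2][0] = -1 + 0 = -1) = -1 (attained at k = 2)
  C[1][1] = min over k of (A[1][0] + B[0][1] = 1 + 1 = 2, A[1][1] + B[1][1] = 9 + -4 = 5, A[1][2] + B[2][1] = -1 + 9 = 8) = 2 (attained at k = 0)
  C[1][2] = min over k of (A[1][0] + B[0][2] = 1 + 10 = 11, A[1][1] + B[1][2] = 9 + 2 = 11, A[1][2] + B[2][2] = -1 + 3 = 2) = 2 (attained at k = 2)
  C[2][0] = min over k of (A[2][0] + B[0][0] = -3 + 8 = 5, A[2][1] + B[1][0] = 7 + 8 = 15, A[2][2] + B[2][0] = 6 + 0 = 6) = 5 (attained at k = 0)
  C[2][1] = min over k of (A[2][0] + B[0][1] = -3 + 1 = -2, A[2][1] + B[1][1] = 7 + -4 = 3, A[2][2] + B[2][1] = 6 + 9 = 15) = -2 (attained at k = 0)
  C[2][2] = min over k of (A[2][0] + B[0][2] = -3 + 10 = 7, A[2][1] + B[1][2] = 7 + 2 = 9, A[2][2] + B[2][2] = 6 + 3 = 9) = 7 (attained at k = 0)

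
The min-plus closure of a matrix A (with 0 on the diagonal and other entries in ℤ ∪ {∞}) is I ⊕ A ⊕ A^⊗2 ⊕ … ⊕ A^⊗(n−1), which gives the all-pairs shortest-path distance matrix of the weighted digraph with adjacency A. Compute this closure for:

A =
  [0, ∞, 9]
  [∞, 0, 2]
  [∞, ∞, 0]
Closure =
  [0, ∞, 9]
  [∞, 0, 2]
  [∞, ∞, 0]

This is the Floyd-Warshall all-pairs shortest-path computation. For each intermediate vertex k = 0, 1, …, 2, update dist[i][j] ← min(dist[i][j], dist[i][k] + dist[k][j]). The final matrix gives, for each (i, j), the minimum total weight of any directed path from i to j (possibly empty when i = j).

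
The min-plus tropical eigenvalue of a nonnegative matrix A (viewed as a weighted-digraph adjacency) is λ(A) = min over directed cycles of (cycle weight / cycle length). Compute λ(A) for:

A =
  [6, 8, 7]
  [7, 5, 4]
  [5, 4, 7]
λ(A) = 4

Enumerate directed cycles and compute their means (weight / length). Sample:
  cycle 0 → 0: weight = 6, length = 1, mean = 6/1 ≈ 6.000
  cycle 1 → 1: weight = 5, length = 1, mean = 5/1 ≈ 5.000
  cycle 2 → 2: weight = 7, length = 1, mean = 7/1 ≈ 7.000
  cycle 0 → 1 → 0: weight = 15, length = 2, mean = 15/2 ≈ 7.500
  cycle 0 → 2 → 0: weight = 12, length = 2, mean = 12/2 ≈ 6.000
  cycle 1 → 0 → 1: weight = 15, length = 2, mean = 15/2 ≈ 7.500
Minimum mean = 4.000, attained e.g. along the cycle 1 → 2 → 1 with weight 8 and length 2. So λ(A) = 8/2 = 4.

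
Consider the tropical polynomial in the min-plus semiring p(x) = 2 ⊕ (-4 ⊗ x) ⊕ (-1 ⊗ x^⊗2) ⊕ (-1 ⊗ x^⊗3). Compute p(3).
p(3) = -1

A tropical monomial a ⊗ x^⊗i evaluates to a + i · x. Evaluating each term at x = 3:
  Term 0 contributes 2 + 0 · 3 = 2
  Term 1 contributes -4 + 1 · 3 = -1
  Term 2 contributes -1 + 2 · 3 = 5
  Term 3 contributes -1 + 3 · 3 = 8
p(3) = ⊕ of these = min[2, -1, 5, 8] = -1.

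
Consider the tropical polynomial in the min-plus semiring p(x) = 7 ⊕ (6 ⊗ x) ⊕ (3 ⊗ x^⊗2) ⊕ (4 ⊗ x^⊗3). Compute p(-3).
p(-3) = -5

A tropical monomial a ⊗ x^⊗i evaluates to a + i · x. Evaluating each term at x = -3:
  Term 0 contributes 7 + 0 · -3 = 7
  Term 1 contributes 6 + 1 · -3 = 3
  Term 2 contributes 3 + 2 · -3 = -3
  Term 3 contributes 4 + 3 · -3 = -5
p(-3) = ⊕ of these = min[7, 3, -3, -5] = -5.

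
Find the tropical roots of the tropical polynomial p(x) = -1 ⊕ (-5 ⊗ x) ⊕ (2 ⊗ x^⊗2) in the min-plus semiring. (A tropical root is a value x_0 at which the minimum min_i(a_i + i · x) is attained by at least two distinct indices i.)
Roots: {-7, 4}

Each tropical root is a break point of the lower envelope of the lines y = a_i + i · x (there are 3 lines, with slopes 0, 1, ..., 2). Only the lines that attain the minimum somewhere contribute to roots; other lines are dominated. Here the surviving (envelope) indices are i = 2, i = 1, i = 0.
Intersections between consecutive envelope lines give the roots: for adjacent envelope indices i < j the intersection is x = (a_i − a_j) / (j − i). Reading off the sorted break points: {-7, 4}.
Verification: at each break x_0, at least two indices attain the minimum of min_i(a_i + i · x_0).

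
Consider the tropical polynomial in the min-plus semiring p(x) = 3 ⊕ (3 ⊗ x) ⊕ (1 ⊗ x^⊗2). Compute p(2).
p(2) = 3

A tropical monomial a ⊗ x^⊗i evaluates to a + i · x. Evaluating each term at x = 2:
  Term 0 contributes 3 + 0 · 2 = 3
  Term 1 contributes 3 + 1 · 2 = 5
  Term 2 contributes 1 + 2 · 2 = 5
p(2) = ⊕ of these = min[3, 5, 5] = 3.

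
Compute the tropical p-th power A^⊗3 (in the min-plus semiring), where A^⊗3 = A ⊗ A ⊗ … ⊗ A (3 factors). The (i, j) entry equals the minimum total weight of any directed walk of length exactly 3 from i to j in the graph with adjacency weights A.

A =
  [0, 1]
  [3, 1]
A^⊗3 =
  [0, 1]
  [3, 3]

Each entry (A^⊗3)_ij equals the minimum over all length-3 walks i = v_0 → v_1 → … → v_3 = j of Σ_t A[v_t][v_{t+1}]. For example, for (i, j) = (0, 1) we minimise over 4 possible intermediate vertex sequences; the minimum is 1, attained along the walk 0 → 0 → 0 → 1.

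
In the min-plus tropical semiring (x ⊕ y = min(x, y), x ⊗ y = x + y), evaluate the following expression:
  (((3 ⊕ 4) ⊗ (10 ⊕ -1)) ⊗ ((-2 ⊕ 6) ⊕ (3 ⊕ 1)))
(((3 ⊕ 4) ⊗ (10 ⊕ -1)) ⊗ ((-2 ⊕ 6) ⊕ (3 ⊕ 1))) = 0

Expand innermost to outermost. Recall ⊕ takes the minimum of its arguments and ⊗ takes their sum. Working out the expression (((3 ⊕ 4) ⊗ (10 ⊕ -1)) ⊗ ((-2 ⊕ 6) ⊕ (3 ⊕ 1))) gives 0.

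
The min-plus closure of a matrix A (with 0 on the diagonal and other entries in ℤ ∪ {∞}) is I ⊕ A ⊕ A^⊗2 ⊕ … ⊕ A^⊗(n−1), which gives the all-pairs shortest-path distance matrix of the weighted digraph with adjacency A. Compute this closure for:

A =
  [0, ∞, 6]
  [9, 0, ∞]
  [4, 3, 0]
Closure =
  [0, 9, 6]
  [9, 0, 15]
  [4, 3, 0]

This is the Floyd-Warshall all-pairs shortest-path computation. For each intermediate vertex k = 0, 1, …, 2, update dist[i][j] ← min(dist[i][j], dist[i][k] + dist[k][j]). The final matrix gives, for each (i, j), the minimum total weight of any directed path from i to j (possibly empty when i = j).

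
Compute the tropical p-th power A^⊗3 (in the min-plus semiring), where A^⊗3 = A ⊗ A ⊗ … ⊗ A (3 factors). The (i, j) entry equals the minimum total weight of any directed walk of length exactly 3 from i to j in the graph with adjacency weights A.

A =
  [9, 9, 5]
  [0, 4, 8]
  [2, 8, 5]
A^⊗3 =
  [12, 16, 12]
  [7, 12, 9]
  [9, 15, 12]

Each entry (A^⊗3)_ij equals the minimum over all length-3 walks i = v_0 → v_1 → … → v_3 = j of Σ_t A[v_t][v_{t+1}]. For example, for (i, j) = (0, 2) we minimise over 9 possible intermediate vertex sequences; the minimum is 12, attained along the walk 0 → 2 → 0 → 2.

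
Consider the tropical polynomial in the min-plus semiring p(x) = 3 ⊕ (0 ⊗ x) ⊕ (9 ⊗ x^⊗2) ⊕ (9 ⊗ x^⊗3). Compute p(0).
p(0) = 0

A tropical monomial a ⊗ x^⊗i evaluates to a + i · x. Evaluating each term at x = 0:
  Term 0 contributes 3 + 0 · 0 = 3
  Term 1 contributes 0 + 1 · 0 = 0
  Term 2 contributes 9 + 2 · 0 = 9
  Term 3 contributes 9 + 3 · 0 = 9
p(0) = ⊕ of these = min[3, 0, 9, 9] = 0.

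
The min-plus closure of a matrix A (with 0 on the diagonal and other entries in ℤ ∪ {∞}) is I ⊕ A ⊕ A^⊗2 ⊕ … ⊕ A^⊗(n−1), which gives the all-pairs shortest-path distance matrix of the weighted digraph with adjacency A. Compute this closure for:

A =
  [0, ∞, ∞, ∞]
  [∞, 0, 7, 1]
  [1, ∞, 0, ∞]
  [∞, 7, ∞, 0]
Closure =
  [0, ∞, ∞, ∞]
  [8, 0, 7, 1]
  [1, ∞, 0, ∞]
  [15, 7, 14, 0]

This is the Floyd-Warshall all-pairs shortest-path computation. For each intermediate vertex k = 0, 1, …, 3, update dist[i][j] ← min(dist[i][j], dist[i][k] + dist[k][j]). The final matrix gives, for each (i, j), the minimum total weight of any directed path from i to j (possibly empty when i = j).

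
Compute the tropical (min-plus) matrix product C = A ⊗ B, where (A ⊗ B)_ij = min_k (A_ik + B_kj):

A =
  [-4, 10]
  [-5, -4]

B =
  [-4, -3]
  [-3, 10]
A ⊗ B =
  [-8, -7]
  [-9, -8]

Apply the min-plus product entry-by-entry:
  C[0][0] = min over k of (A[0][0] + B[0][0] = -4 + -4 = -8, A[0][1] + B[1][0] = 10 + -3 = 7) = -8 (attained at k = 0)
  C[0][1] = min over k of (A[0][0] + B[0][1] = -4 + -3 = -7, A[0][1] + B[1][1] = 10 + 10 = 20) = -7 (attained at k = 0)
  C[1][0] = min over k of (A[1][0] + B[0][0] = -5 + -4 = -9, A[1][1] + B[1][0] = -4 + -3 = -7) = -9 (attained at k = 0)
  C[1][1] = min over k of (A[1][0] + B[0][1] = -5 + -3 = -8, A[1][1] + B[1][1] = -4 + 10 = 6) = -8 (attained at k = 0)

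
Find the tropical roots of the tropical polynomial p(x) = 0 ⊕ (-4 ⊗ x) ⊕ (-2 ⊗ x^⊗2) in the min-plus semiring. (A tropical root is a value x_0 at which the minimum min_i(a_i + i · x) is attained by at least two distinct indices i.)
Roots: {-2, 4}

Each tropical root is a break point of the lower envelope of the lines y = a_i + i · x (there are 3 lines, with slopes 0, 1, ..., 2). Only the lines that attain the minimum somewhere contribute to roots; other lines are dominated. Here the surviving (envelope) indices are i = 2, i = 1, i = 0.
Intersections between consecutive envelope lines give the roots: for adjacent envelope indices i < j the intersection is x = (a_i − a_j) / (j − i). Reading off the sorted break points: {-2, 4}.
Verification: at each break x_0, at least two indices attain the minimum of min_i(a_i + i · x_0).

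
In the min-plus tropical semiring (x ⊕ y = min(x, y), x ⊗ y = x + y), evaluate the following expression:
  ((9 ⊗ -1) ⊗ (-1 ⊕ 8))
((9 ⊗ -1) ⊗ (-1 ⊕ 8)) = 7

Expand innermost to outermost. Recall ⊕ takes the minimum of its arguments and ⊗ takes their sum. Working out the expression ((9 ⊗ -1) ⊗ (-1 ⊕ 8)) gives 7.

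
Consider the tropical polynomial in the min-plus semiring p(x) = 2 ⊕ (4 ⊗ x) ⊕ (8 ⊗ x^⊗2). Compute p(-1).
p(-1) = 2

A tropical monomial a ⊗ x^⊗i evaluates to a + i · x. Evaluating each term at x = -1:
  Term 0 contributes 2 + 0 · -1 = 2
  Term 1 contributes 4 + 1 · -1 = 3
  Term 2 contributes 8 + 2 · -1 = 6
p(-1) = ⊕ of these = min[2, 3, 6] = 2.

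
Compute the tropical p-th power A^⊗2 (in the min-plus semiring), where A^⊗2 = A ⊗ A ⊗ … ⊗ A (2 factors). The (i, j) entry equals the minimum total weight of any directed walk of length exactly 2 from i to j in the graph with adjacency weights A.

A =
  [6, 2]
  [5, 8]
A^⊗2 =
  [7, 8]
  [11, 7]

Each entry (A^⊗2)_ij equals the minimum over all length-2 walks i = v_0 → v_1 → … → v_2 = j of Σ_t A[v_t][v_{t+1}]. For example, for (i, j) = (0, 1) we minimise over 2 possible intermediate vertex sequences; the minimum is 8, attained along the walk 0 → 0 → 1.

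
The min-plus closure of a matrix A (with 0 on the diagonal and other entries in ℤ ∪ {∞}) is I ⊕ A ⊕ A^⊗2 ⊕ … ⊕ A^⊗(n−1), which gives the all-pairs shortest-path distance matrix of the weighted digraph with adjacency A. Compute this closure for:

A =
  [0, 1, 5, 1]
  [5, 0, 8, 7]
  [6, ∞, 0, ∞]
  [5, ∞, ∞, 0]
Closure =
  [0, 1, 5, 1]
  [5, 0, 8, 6]
  [6, 7, 0, 7]
  [5, 6, 10, 0]

This is the Floyd-Warshall all-pairs shortest-path computation. For each intermediate vertex k = 0, 1, …, 3, update dist[i][j] ← min(dist[i][j], dist[i][k] + dist[k][j]). The final matrix gives, for each (i, j), the minimum total weight of any directed path from i to j (possibly empty when i = j).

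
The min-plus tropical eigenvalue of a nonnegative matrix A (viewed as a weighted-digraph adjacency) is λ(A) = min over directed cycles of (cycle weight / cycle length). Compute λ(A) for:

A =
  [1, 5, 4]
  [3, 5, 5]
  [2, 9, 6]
λ(A) = 1

Enumerate directed cycles and compute their means (weight / length). Sample:
  cycle 0 → 0: weight = 1, length = 1, mean = 1/1 ≈ 1.000
  cycle 1 → 1: weight = 5, length = 1, mean = 5/1 ≈ 5.000
  cycle 2 → 2: weight = 6, length = 1, mean = 6/1 ≈ 6.000
  cycle 0 → 1 → 0: weight = 8, length = 2, mean = 8/2 ≈ 4.000
  cycle 0 → 2 → 0: weight = 6, length = 2, mean = 6/2 ≈ 3.000
  cycle 1 → 0 → 1: weight = 8, length = 2, mean = 8/2 ≈ 4.000
Minimum mean = 1.000, attained e.g. along the cycle 0 → 0 with weight 1 and length 1. So λ(A) = 1/1 = 1.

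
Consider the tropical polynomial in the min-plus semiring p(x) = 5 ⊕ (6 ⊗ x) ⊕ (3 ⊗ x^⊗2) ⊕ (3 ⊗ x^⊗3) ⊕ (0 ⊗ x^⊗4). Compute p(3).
p(3) = 5

A tropical monomial a ⊗ x^⊗i evaluates to a + i · x. Evaluating each term at x = 3:
  Term 0 contributes 5 + 0 · 3 = 5
  Term 1 contributes 6 + 1 · 3 = 9
  Term 2 contributes 3 + 2 · 3 = 9
  Term 3 contributes 3 + 3 · 3 = 12
  Term 4 contributes 0 + 4 · 3 = 12
p(3) = ⊕ of these = min[5, 9, 9, 12, 12] = 5.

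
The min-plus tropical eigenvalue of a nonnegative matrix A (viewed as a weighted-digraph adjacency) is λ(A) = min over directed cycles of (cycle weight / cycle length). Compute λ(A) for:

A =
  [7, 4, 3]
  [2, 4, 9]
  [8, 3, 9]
λ(A) = 8/3

Enumerate directed cycles and compute their means (weight / length). Sample:
  cycle 0 → 0: weight = 7, length = 1, mean = 7/1 ≈ 7.000
  cycle 1 → 1: weight = 4, length = 1, mean = 4/1 ≈ 4.000
  cycle 2 → 2: weight = 9, length = 1, mean = 9/1 ≈ 9.000
  cycle 0 → 1 → 0: weight = 6, length = 2, mean = 6/2 ≈ 3.000
  cycle 0 → 2 → 0: weight = 11, length = 2, mean = 11/2 ≈ 5.500
  cycle 1 → 0 → 1: weight = 6, length = 2, mean = 6/2 ≈ 3.000
Minimum mean = 2.667, attained e.g. along the cycle 0 → 2 → 1 → 0 with weight 8 and length 3. So λ(A) = 8/3 = 8/3.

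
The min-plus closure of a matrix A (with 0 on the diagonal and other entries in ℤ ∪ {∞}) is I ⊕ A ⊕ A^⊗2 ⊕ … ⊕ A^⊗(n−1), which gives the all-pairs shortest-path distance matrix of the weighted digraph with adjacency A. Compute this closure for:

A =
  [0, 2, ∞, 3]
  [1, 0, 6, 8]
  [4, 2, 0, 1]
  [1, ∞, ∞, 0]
Closure =
  [0, 2, 8, 3]
  [1, 0, 6, 4]
  [2, 2, 0, 1]
  [1, 3, 9, 0]

This is the Floyd-Warshall all-pairs shortest-path computation. For each intermediate vertex k = 0, 1, …, 3, update dist[i][j] ← min(dist[i][j], dist[i][k] + dist[k][j]). The final matrix gives, for each (i, j), the minimum total weight of any directed path from i to j (possibly empty when i = j).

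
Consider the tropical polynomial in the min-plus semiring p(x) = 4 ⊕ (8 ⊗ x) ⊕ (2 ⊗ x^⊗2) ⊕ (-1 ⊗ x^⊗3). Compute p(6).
p(6) = 4

A tropical monomial a ⊗ x^⊗i evaluates to a + i · x. Evaluating each term at x = 6:
  Term 0 contributes 4 + 0 · 6 = 4
  Term 1 contributes 8 + 1 · 6 = 14
  Term 2 contributes 2 + 2 · 6 = 14
  Term 3 contributes -1 + 3 · 6 = 17
p(6) = ⊕ of these = min[4, 14, 14, 17] = 4.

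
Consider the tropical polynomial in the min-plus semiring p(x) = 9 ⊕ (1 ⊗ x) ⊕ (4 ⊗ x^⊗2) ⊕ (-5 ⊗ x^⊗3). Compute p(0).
p(0) = -5

A tropical monomial a ⊗ x^⊗i evaluates to a + i · x. Evaluating each term at x = 0:
  Term 0 contributes 9 + 0 · 0 = 9
  Term 1 contributes 1 + 1 · 0 = 1
  Term 2 contributes 4 + 2 · 0 = 4
  Term 3 contributes -5 + 3 · 0 = -5
p(0) = ⊕ of these = min[9, 1, 4, -5] = -5.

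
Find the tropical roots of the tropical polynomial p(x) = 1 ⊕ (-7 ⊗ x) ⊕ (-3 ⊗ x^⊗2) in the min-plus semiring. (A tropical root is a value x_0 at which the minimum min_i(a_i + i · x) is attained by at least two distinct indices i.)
Roots: {-4, 8}

Each tropical root is a break point of the lower envelope of the lines y = a_i + i · x (there are 3 lines, with slopes 0, 1, ..., 2). Only the lines that attain the minimum somewhere contribute to roots; other lines are dominated. Here the surviving (envelope) indices are i = 2, i = 1, i = 0.
Intersections between consecutive envelope lines give the roots: for adjacent envelope indices i < j the intersection is x = (a_i − a_j) / (j − i). Reading off the sorted break points: {-4, 8}.
Verification: at each break x_0, at least two indices attain the minimum of min_i(a_i + i · x_0).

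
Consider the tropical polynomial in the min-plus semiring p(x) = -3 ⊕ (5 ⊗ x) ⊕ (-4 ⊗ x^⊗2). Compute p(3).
p(3) = -3

A tropical monomial a ⊗ x^⊗i evaluates to a + i · x. Evaluating each term at x = 3:
  Term 0 contributes -3 + 0 · 3 = -3
  Term 1 contributes 5 + 1 · 3 = 8
  Term 2 contributes -4 + 2 · 3 = 2
p(3) = ⊕ of these = min[-3, 8, 2] = -3.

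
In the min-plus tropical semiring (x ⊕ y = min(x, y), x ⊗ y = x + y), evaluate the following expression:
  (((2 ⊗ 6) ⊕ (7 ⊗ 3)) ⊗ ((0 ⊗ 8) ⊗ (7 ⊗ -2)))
(((2 ⊗ 6) ⊕ (7 ⊗ 3)) ⊗ ((0 ⊗ 8) ⊗ (7 ⊗ -2))) = 21

Expand innermost to outermost. Recall ⊕ takes the minimum of its arguments and ⊗ takes their sum. Working out the expression (((2 ⊗ 6) ⊕ (7 ⊗ 3)) ⊗ ((0 ⊗ 8) ⊗ (7 ⊗ -2))) gives 21.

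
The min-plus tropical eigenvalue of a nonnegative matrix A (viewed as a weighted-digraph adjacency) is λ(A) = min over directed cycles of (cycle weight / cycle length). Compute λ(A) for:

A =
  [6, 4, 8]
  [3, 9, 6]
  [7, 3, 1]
λ(A) = 1

Enumerate directed cycles and compute their means (weight / length). Sample:
  cycle 0 → 0: weight = 6, length = 1, mean = 6/1 ≈ 6.000
  cycle 1 → 1: weight = 9, length = 1, mean = 9/1 ≈ 9.000
  cycle 2 → 2: weight = 1, length = 1, mean = 1/1 ≈ 1.000
  cycle 0 → 1 → 0: weight = 7, length = 2, mean = 7/2 ≈ 3.500
  cycle 0 → 2 → 0: weight = 15, length = 2, mean = 15/2 ≈ 7.500
  cycle 1 → 0 → 1: weight = 7, length = 2, mean = 7/2 ≈ 3.500
Minimum mean = 1.000, attained e.g. along the cycle 2 → 2 with weight 1 and length 1. So λ(A) = 1/1 = 1.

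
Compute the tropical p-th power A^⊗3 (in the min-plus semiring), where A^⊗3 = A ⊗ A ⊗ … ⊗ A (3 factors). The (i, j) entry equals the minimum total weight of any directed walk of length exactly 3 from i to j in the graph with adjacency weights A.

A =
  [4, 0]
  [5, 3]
A^⊗3 =
  [8, 5]
  [10, 8]

Each entry (A^⊗3)_ij equals the minimum over all length-3 walks i = v_0 → v_1 → … → v_3 = j of Σ_t A[v_t][v_{t+1}]. For example, for (i, j) = (0, 1) we minimise over 4 possible intermediate vertex sequences; the minimum is 5, attained along the walk 0 → 1 → 0 → 1.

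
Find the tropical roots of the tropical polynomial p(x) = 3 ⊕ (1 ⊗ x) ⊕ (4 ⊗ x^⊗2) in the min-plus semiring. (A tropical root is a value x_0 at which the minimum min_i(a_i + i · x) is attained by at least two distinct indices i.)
Roots: {-3, 2}

Each tropical root is a break point of the lower envelope of the lines y = a_i + i · x (there are 3 lines, with slopes 0, 1, ..., 2). Only the lines that attain the minimum somewhere contribute to roots; other lines are dominated. Here the surviving (envelope) indices are i = 2, i = 1, i = 0.
Intersections between consecutive envelope lines give the roots: for adjacent envelope indices i < j the intersection is x = (a_i − a_j) / (j − i). Reading off the sorted break points: {-3, 2}.
Verification: at each break x_0, at least two indices attain the minimum of min_i(a_i + i · x_0).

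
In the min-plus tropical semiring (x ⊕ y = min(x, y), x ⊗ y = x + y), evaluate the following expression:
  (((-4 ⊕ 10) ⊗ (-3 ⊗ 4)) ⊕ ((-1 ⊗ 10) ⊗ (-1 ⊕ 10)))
(((-4 ⊕ 10) ⊗ (-3 ⊗ 4)) ⊕ ((-1 ⊗ 10) ⊗ (-1 ⊕ 10))) = -3

Expand innermost to outermost. Recall ⊕ takes the minimum of its arguments and ⊗ takes their sum. Working out the expression (((-4 ⊕ 10) ⊗ (-3 ⊗ 4)) ⊕ ((-1 ⊗ 10) ⊗ (-1 ⊕ 10))) gives -3.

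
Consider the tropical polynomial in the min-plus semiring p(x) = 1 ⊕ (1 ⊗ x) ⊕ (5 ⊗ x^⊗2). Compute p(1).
p(1) = 1

A tropical monomial a ⊗ x^⊗i evaluates to a + i · x. Evaluating each term at x = 1:
  Term 0 contributes 1 + 0 · 1 = 1
  Term 1 contributes 1 + 1 · 1 = 2
  Term 2 contributes 5 + 2 · 1 = 7
p(1) = ⊕ of these = min[1, 2, 7] = 1.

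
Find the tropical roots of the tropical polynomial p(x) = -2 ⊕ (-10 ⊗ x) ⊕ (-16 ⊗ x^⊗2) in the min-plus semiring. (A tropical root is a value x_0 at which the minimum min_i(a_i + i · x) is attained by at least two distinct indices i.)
Roots: {6, 8}

Each tropical root is a break point of the lower envelope of the lines y = a_i + i · x (there are 3 lines, with slopes 0, 1, ..., 2). Only the lines that attain the minimum somewhere contribute to roots; other lines are dominated. Here the surviving (envelope) indices are i = 2, i = 1, i = 0.
Intersections between consecutive envelope lines give the roots: for adjacent envelope indices i < j the intersection is x = (a_i − a_j) / (j − i). Reading off the sorted break points: {6, 8}.
Verification: at each break x_0, at least two indices attain the minimum of min_i(a_i + i · x_0).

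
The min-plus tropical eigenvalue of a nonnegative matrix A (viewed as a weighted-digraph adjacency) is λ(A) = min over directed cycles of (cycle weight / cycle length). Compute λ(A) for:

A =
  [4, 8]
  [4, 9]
λ(A) = 4

Enumerate directed cycles and compute their means (weight / length). Sample:
  cycle 0 → 0: weight = 4, length = 1, mean = 4/1 ≈ 4.000
  cycle 1 → 1: weight = 9, length = 1, mean = 9/1 ≈ 9.000
  cycle 0 → 1 → 0: weight = 12, length = 2, mean = 12/2 ≈ 6.000
  cycle 1 → 0 → 1: weight = 12, length = 2, mean = 12/2 ≈ 6.000
Minimum mean = 4.000, attained e.g. along the cycle 0 → 0 with weight 4 and length 1. So λ(A) = 4/1 = 4.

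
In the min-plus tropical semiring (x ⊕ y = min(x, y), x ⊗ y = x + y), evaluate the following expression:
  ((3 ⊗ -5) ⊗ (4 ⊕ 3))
((3 ⊗ -5) ⊗ (4 ⊕ 3)) = 1

Expand innermost to outermost. Recall ⊕ takes the minimum of its arguments and ⊗ takes their sum. Working out the expression ((3 ⊗ -5) ⊗ (4 ⊕ 3)) gives 1.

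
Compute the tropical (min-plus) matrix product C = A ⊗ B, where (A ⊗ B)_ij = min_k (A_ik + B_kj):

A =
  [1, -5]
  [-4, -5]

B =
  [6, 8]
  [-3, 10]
A ⊗ B =
  [-8, 5]
  [-8, 4]

Apply the min-plus product entry-by-entry:
  C[0][0] = min over k of (A[0][0] + B[0][0] = 1 + 6 = 7, A[0][1] + B[1][0] = -5 + -3 = -8) = -8 (attained at k = 1)
  C[0][1] = min over k of (A[0][0] + B[0][1] = 1 + 8 = 9, A[0][1] + B[1][1] = -5 + 10 = 5) = 5 (attained at k = 1)
  C[1][0] = min over k of (A[1][0] + B[0][0] = -4 + 6 = 2, A[1][1] + B[1][0] = -5 + -3 = -8) = -8 (attained at k = 1)
  C[1][1] = min over k of (A[1][0] + B[0][1] = -4 + 8 = 4, A[1][1] + B[1][1] = -5 + 10 = 5) = 4 (attained at k = 0)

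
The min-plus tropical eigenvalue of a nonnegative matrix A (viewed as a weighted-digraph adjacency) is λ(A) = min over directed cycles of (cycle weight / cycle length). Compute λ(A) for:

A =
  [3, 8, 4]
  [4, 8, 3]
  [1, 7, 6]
λ(A) = 5/2

Enumerate directed cycles and compute their means (weight / length). Sample:
  cycle 0 → 0: weight = 3, length = 1, mean = 3/1 ≈ 3.000
  cycle 1 → 1: weight = 8, length = 1, mean = 8/1 ≈ 8.000
  cycle 2 → 2: weight = 6, length = 1, mean = 6/1 ≈ 6.000
  cycle 0 → 1 → 0: weight = 12, length = 2, mean = 12/2 ≈ 6.000
  cycle 0 → 2 → 0: weight = 5, length = 2, mean = 5/2 ≈ 2.500
  cycle 1 → 0 → 1: weight = 12, length = 2, mean = 12/2 ≈ 6.000
Minimum mean = 2.500, attained e.g. along the cycle 0 → 2 → 0 with weight 5 and length 2. So λ(A) = 5/2 = 5/2.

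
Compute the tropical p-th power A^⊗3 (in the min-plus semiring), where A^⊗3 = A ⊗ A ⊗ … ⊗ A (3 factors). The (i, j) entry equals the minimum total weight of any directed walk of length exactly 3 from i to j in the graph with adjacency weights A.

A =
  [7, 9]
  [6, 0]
A^⊗3 =
  [15, 9]
  [6, 0]

Each entry (A^⊗3)_ij equals the minimum over all length-3 walks i = v_0 → v_1 → … → v_3 = j of Σ_t A[v_t][v_{t+1}]. For example, for (i, j) = (0, 1) we minimise over 4 possible intermediate vertex sequences; the minimum is 9, attained along the walk 0 → 1 → 1 → 1.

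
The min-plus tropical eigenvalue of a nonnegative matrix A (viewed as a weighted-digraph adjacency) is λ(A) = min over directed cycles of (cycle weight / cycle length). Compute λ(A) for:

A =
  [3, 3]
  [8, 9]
λ(A) = 3

Enumerate directed cycles and compute their means (weight / length). Sample:
  cycle 0 → 0: weight = 3, length = 1, mean = 3/1 ≈ 3.000
  cycle 1 → 1: weight = 9, length = 1, mean = 9/1 ≈ 9.000
  cycle 0 → 1 → 0: weight = 11, length = 2, mean = 11/2 ≈ 5.500
  cycle 1 → 0 → 1: weight = 11, length = 2, mean = 11/2 ≈ 5.500
Minimum mean = 3.000, attained e.g. along the cycle 0 → 0 with weight 3 and length 1. So λ(A) = 3/1 = 3.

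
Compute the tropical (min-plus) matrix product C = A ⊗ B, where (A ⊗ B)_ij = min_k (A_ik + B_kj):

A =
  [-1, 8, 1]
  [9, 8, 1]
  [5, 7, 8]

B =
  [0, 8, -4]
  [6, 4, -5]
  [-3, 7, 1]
A ⊗ B =
  [-2, 7, -5]
  [-2, 8, 2]
  [5, 11, 1]

Apply the min-plus product entry-by-entry:
  C[0][0] = min over k of (A[0][0] + B[0][0] = -1 + 0 = -1, A[0][1] + B[1][0] = 8 + 6 = 14, A[0][2] + B[2][0] = 1 + -3 = -2) = -2 (attained at k = 2)
  C[0][1] = min over k of (A[0][0] + B[0][1] = -1 + 8 = 7, A[0][1] + B[1][1] = 8 + 4 = 12, A[0][2] + B[2][1] = 1 + 7 = 8) = 7 (attained at k = 0)
  C[0][2] = min over k of (A[0][0] + B[0][2] = -1 + -4 = -5, A[0][1] + B[1][2] = 8 + -5 = 3, A[0][2] + B[2][2] = 1 + 1 = 2) = -5 (attained at k = 0)
  C[1][0] = min over k of (A[1][0] + B[0][0] = 9 + 0 = 9, A[1][1] + B[1][0] = 8 + 6 = 14, A[1][2] + B[2][0] = 1 + -3 = -2) = -2 (attained at k = 2)
  C[1][1] = min over k of (A[1][0] + B[0][1] = 9 + 8 = 17, A[1][1] + B[1][1] = 8 + 4 = 12, A[1][2] + B[2][1] = 1 + 7 = 8) = 8 (attained at k = 2)
  C[1][2] = min over k of (A[1][0] + B[0][2] = 9 + -4 = 5, A[1][1] + B[1][2] = 8 + -5 = 3, A[1][2] + B[2][2] = 1 + 1 = 2) = 2 (attained at k = 2)
  C[2][0] = min over k of (A[2][0] + B[0][0] = 5 + 0 = 5, A[2][1] + B[1][0] = 7 + 6 = 13, A[2][2] + B[2][0] = 8 + -3 = 5) = 5 (attained at k = 0)
  C[2][1] = min over k of (A[2][0] + B[0][1] = 5 + 8 = 13, A[2][1] + B[1][1] = 7 + 4 = 11, A[2][2] + B[2][1] = 8 + 7 = 15) = 11 (attained at k = 1)
  C[2][2] = min over k of (A[2][0] + B[0][2] = 5 + -4 = 1, A[2][1] + B[1][2] = 7 + -5 = 2, A[2][2] + B[2][2] = 8 + 1 = 9) = 1 (attained at k = 0)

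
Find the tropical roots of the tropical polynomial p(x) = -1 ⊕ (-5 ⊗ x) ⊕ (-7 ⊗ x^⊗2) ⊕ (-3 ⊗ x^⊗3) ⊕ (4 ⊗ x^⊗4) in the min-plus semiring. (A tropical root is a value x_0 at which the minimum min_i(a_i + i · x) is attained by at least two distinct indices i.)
Roots: {-7, -4, 2, 4}

Each tropical root is a break point of the lower envelope of the lines y = a_i + i · x (there are 5 lines, with slopes 0, 1, ..., 4). Only the lines that attain the minimum somewhere contribute to roots; other lines are dominated. Here the surviving (envelope) indices are i = 4, i = 3, i = 2, i = 1, i = 0.
Intersections between consecutive envelope lines give the roots: for adjacent envelope indices i < j the intersection is x = (a_i − a_j) / (j − i). Reading off the sorted break points: {-7, -4, 2, 4}.
Verification: at each break x_0, at least two indices attain the minimum of min_i(a_i + i · x_0).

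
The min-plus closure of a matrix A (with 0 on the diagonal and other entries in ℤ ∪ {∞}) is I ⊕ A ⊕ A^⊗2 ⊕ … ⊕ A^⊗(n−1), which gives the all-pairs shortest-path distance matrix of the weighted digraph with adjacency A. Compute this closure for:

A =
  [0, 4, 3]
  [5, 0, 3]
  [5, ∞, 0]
Closure =
  [0, 4, 3]
  [5, 0, 3]
  [5, 9, 0]

This is the Floyd-Warshall all-pairs shortest-path computation. For each intermediate vertex k = 0, 1, …, 2, update dist[i][j] ← min(dist[i][j], dist[i][k] + dist[k][j]). The final matrix gives, for each (i, j), the minimum total weight of any directed path from i to j (possibly empty when i = j).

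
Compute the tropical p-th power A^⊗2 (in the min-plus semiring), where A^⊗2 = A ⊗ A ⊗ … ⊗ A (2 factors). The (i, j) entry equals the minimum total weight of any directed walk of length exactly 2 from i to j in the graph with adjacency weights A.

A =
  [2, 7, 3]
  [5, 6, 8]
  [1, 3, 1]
A^⊗2 =
  [4, 6, 4]
  [7, 11, 8]
  [2, 4, 2]

Each entry (A^⊗2)_ij equals the minimum over all length-2 walks i = v_0 → v_1 → … → v_2 = j of Σ_t A[v_t][v_{t+1}]. For example, for (i, j) = (0, 2) we minimise over 3 possible intermediate vertex sequences; the minimum is 4, attained along the walk 0 → 2 → 2.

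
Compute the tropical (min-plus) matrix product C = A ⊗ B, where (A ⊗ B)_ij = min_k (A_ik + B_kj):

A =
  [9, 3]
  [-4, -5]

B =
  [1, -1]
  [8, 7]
A ⊗ B =
  [10, 8]
  [-3, -5]

Apply the min-plus product entry-by-entry:
  C[0][0] = min over k of (A[0][0] + B[0][0] = 9 + 1 = 10, A[0][1] + B[1][0] = 3 + 8 = 11) = 10 (attained at k = 0)
  C[0][1] = min over k of (A[0][0] + B[0][1] = 9 + -1 = 8, A[0][1] + B[1][1] = 3 + 7 = 10) = 8 (attained at k = 0)
  C[1][0] = min over k of (A[1][0] + B[0][0] = -4 + 1 = -3, A[1][1] + B[1][0] = -5 + 8 = 3) = -3 (attained at k = 0)
  C[1][1] = min over k of (A[1][0] + B[0][1] = -4 + -1 = -5, A[1][1] + B[1][1] = -5 + 7 = 2) = -5 (attained at k = 0)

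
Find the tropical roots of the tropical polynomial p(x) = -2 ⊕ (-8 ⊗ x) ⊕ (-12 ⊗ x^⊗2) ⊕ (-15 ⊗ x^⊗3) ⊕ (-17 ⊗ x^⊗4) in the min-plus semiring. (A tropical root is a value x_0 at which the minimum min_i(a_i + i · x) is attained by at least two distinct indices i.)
Roots: {2, 3, 4, 6}

Each tropical root is a break point of the lower envelope of the lines y = a_i + i · x (there are 5 lines, with slopes 0, 1, ..., 4). Only the lines that attain the minimum somewhere contribute to roots; other lines are dominated. Here the surviving (envelope) indices are i = 4, i = 3, i = 2, i = 1, i = 0.
Intersections between consecutive envelope lines give the roots: for adjacent envelope indices i < j the intersection is x = (a_i − a_j) / (j − i). Reading off the sorted break points: {2, 3, 4, 6}.
Verification: at each break x_0, at least two indices attain the minimum of min_i(a_i + i · x_0).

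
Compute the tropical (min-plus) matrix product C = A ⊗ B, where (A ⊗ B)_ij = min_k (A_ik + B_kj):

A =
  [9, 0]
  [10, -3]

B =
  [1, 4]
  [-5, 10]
A ⊗ B =
  [-5, 10]
  [-8, 7]

Apply the min-plus product entry-by-entry:
  C[0][0] = min over k of (A[0][0] + B[0][0] = 9 + 1 = 10, A[0][1] + B[1][0] = 0 + -5 = -5) = -5 (attained at k = 1)
  C[0][1] = min over k of (A[0][0] + B[0][1] = 9 + 4 = 13, A[0][1] + B[1][1] = 0 + 10 = 10) = 10 (attained at k = 1)
  C[1][0] = min over k of (A[1][0] + B[0][0] = 10 + 1 = 11, A[1][1] + B[1][0] = -3 + -5 = -8) = -8 (attained at k = 1)
  C[1][1] = min over k of (A[1][0] + B[0][1] = 10 + 4 = 14, A[1][1] + B[1][1] = -3 + 10 = 7) = 7 (attained at k = 1)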